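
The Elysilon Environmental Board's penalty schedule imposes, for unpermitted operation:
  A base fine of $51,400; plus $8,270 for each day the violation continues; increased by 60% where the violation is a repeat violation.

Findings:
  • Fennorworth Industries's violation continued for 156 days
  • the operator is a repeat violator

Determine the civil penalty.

Per-day component: 156 × $8,270 = $1,290,120
Base plus per-day: $51,400 + $1,290,120 = $1,341,520
Enhancement: 60% of $1,341,520 = $804,912
Enhanced fine: $1,341,520 + $804,912 = $2,146,432

$2,146,432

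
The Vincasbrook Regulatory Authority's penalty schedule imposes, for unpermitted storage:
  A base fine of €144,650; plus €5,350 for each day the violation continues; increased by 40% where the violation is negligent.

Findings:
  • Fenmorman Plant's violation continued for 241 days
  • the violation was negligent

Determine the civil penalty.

€2,007,600

Per-day component: 241 × €5,350 = €1,289,350
Base plus per-day: €144,650 + €1,289,350 = €1,434,000
Enhancement: 40% of €1,434,000 = €573,600
Enhanced fine: €1,434,000 + €573,600 = €2,007,600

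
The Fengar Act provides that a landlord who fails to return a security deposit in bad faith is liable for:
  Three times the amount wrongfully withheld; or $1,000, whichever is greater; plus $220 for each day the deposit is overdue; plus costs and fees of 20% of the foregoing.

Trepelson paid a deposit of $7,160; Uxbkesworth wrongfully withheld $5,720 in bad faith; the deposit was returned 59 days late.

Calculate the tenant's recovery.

$36,168

Trebled: 3 × $5,720 = $17,160
Minimum $1,000: $17,160 meets the minimum, no increase.
Late-return penalty: 59 × $220 = $12,980
Damages plus late penalty: $17,160 + $12,980 = $30,140
Costs and fees: 20% of $30,140 = $6,028
Total recovery: $30,140 + $6,028 = $36,168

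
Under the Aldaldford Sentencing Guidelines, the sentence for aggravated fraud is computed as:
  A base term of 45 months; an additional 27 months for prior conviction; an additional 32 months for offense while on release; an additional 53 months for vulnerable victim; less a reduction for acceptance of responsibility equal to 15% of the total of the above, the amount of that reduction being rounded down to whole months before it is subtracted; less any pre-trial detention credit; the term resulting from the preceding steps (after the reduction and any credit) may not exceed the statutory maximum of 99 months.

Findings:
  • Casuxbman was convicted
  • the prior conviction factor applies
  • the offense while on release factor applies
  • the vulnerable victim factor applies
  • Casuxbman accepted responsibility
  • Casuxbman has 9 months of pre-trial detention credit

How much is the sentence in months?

99 months

Prior conviction enhancement: +27 months
Offense while on release enhancement: +32 months
Vulnerable victim enhancement: +53 months
Adjusted term: 45 months + 27 months + 32 months + 53 months = 157 months
Acceptance of responsibility reduction: 15% of 157 months = 23 months (rounded down)
After reduction: 157 − 23 = 134 months
Less pre-trial detention credit: 134 months − 9 months = 125 months
Cap at 99 months: 125 months exceeds the cap → 99 months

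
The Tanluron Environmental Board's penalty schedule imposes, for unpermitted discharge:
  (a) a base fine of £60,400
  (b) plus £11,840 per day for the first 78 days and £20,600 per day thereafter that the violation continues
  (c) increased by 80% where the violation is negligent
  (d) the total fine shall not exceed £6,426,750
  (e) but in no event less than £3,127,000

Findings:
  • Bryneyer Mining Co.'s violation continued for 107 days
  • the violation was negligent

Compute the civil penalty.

£3,127,000

First 78 days: 78 × £11,840 = £923,520
Remaining days: (107 − 78) × £20,600 = £597,400
Per-day component: £923,520 + £597,400 = £1,520,920
Base plus per-day: £60,400 + £1,520,920 = £1,581,320
Enhancement: 80% of £1,581,320 = £1,265,056
Enhanced fine: £1,581,320 + £1,265,056 = £2,846,376
Cap at £6,426,750: £2,846,376 is within the cap, no reduction.
Minimum £3,127,000: £2,846,376 is below the minimum → £3,127,000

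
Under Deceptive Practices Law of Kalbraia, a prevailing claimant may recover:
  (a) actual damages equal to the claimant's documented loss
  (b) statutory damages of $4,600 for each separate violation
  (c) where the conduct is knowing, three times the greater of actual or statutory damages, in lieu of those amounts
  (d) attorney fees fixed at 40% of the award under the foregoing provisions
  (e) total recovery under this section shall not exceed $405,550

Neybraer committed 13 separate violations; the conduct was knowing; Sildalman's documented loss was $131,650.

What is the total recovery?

Statutory damages: 13 × $4,600 = $59,800
Greater of actual damages ($131,650) or statutory damages ($59,800): $131,650
Trebled: 3 × $131,650 = $394,950
Attorney fees: 40% of $394,950 = $157,980
Total before cap: $394,950 + $157,980 = $552,930
Cap at $405,550: $552,930 exceeds the cap → $405,550

Total recovery: $405,550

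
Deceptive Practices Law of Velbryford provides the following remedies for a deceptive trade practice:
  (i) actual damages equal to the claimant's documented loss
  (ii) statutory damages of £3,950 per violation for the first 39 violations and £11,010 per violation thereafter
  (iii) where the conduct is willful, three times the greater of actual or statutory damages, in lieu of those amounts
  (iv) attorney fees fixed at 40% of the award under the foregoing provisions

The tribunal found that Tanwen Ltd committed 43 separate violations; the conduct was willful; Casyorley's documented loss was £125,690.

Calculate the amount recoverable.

First 39 violations: 39 × £3,950 = £154,050
Remaining violations: (43 − 39) × £11,010 = £44,040
Statutory damages: £154,050 + £44,040 = £198,090
Greater of actual damages (£125,690) or statutory damages (£198,090): £198,090
Trebled: 3 × £198,090 = £594,270
Attorney fees: 40% of £594,270 = £237,708
Total recovery: £594,270 + £237,708 = £831,978

£831,978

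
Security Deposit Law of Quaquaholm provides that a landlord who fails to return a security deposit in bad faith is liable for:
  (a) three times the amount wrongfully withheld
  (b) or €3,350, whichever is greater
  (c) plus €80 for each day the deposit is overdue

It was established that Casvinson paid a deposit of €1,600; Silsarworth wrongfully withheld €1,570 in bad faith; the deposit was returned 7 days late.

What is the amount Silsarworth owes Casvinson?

Trebled: 3 × €1,570 = €4,710
Minimum €3,350: €4,710 meets the minimum, no increase.
Late-return penalty: 7 × €80 = €560
Damages plus late penalty: €4,710 + €560 = €5,270

€5,270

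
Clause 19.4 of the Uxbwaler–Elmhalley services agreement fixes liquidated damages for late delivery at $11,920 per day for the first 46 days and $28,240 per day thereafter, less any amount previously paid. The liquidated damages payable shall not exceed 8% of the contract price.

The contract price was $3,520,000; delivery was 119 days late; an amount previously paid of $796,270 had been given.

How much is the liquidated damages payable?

First 46 days: 46 × $11,920 = $548,320
Remaining days: (119 − 46) × $28,240 = $2,061,520
Accrued per-day damages: $548,320 + $2,061,520 = $2,609,840
Less amount previously paid: $2,609,840 − $796,270 = $1,813,570
Cap: 8% of $3,520,000 = $281,600
Cap at $281,600: $1,813,570 exceeds the cap → $281,600

Liquidated damages: $281,600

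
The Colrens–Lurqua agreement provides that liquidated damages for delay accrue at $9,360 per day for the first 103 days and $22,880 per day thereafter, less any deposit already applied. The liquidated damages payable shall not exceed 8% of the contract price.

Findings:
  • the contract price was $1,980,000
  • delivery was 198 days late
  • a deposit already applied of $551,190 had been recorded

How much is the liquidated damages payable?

First 103 days: 103 × $9,360 = $964,080
Remaining days: (198 − 103) × $22,880 = $2,173,600
Accrued per-day damages: $964,080 + $2,173,600 = $3,137,680
Less deposit already applied: $3,137,680 − $551,190 = $2,586,490
Cap: 8% of $1,980,000 = $158,400
Cap at $158,400: $2,586,490 exceeds the cap → $158,400

$158,400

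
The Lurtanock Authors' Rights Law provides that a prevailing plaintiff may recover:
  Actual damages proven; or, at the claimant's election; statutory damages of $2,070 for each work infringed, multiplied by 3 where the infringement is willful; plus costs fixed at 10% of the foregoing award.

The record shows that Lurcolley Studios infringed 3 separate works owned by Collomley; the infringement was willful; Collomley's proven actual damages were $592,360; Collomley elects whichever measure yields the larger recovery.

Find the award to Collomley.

Statutory damages: 3 × $2,070 = $6,210
Trebled: 3 × $6,210 = $18,630
Greater of actual damages ($592,360) or enhanced statutory damages ($18,630): $592,360
Costs: 10% of $592,360 = $59,236
Award plus costs: $592,360 + $59,236 = $651,596

$651,596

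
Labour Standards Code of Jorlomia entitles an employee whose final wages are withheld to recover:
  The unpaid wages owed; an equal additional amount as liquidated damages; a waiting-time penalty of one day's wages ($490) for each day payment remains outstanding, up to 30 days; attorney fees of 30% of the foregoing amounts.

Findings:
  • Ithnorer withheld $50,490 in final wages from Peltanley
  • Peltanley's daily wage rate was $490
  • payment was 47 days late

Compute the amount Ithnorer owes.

Liquidated damages (equal amount): $50,490
Penalty days: min(47, 30) = 30
Waiting-time penalty: 30 × $490 = $14,700
Subtotal: $50,490 + $50,490 + $14,700 = $115,680
Attorney fees: 30% of $115,680 = $34,704
Total award: $115,680 + $34,704 = $150,384

$150,384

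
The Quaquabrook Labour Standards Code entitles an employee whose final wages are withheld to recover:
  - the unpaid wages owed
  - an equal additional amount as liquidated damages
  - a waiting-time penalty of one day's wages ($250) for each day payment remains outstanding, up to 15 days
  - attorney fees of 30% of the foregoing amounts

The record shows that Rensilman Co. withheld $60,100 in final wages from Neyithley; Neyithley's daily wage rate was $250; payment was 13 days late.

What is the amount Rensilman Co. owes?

Liquidated damages (equal amount): $60,100
Penalty days: min(13, 15) = 13
Waiting-time penalty: 13 × $250 = $3,250
Subtotal: $60,100 + $60,100 + $3,250 = $123,450
Attorney fees: 30% of $123,450 = $37,035
Total award: $123,450 + $37,035 = $160,485

$160,485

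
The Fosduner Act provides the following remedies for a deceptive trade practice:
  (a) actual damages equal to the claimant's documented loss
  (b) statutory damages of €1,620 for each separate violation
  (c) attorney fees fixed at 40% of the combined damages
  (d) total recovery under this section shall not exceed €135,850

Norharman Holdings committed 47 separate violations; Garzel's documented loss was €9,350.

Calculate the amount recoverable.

Statutory damages: 47 × €1,620 = €76,140
Combined damages: €9,350 + €76,140 = €85,490
Attorney fees: 40% of €85,490 = €34,196
Total before cap: €85,490 + €34,196 = €119,686
Cap at €135,850: €119,686 is within the cap, no reduction.

€119,686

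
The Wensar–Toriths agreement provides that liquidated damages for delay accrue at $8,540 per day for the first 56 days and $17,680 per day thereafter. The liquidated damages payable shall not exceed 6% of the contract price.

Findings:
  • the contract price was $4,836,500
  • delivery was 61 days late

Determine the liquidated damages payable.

First 56 days: 56 × $8,540 = $478,240
Remaining days: (61 − 56) × $17,680 = $88,400
Accrued per-day damages: $478,240 + $88,400 = $566,640
Cap: 6% of $4,836,500 = $290,190
Cap at $290,190: $566,640 exceeds the cap → $290,190

$290,190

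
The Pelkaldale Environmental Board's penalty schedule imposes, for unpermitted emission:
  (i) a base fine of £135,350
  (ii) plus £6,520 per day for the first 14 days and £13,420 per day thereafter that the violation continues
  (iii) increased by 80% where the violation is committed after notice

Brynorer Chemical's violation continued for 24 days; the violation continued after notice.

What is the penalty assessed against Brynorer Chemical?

Civil penalty: £649,494

First 14 days: 14 × £6,520 = £91,280
Remaining days: (24 − 14) × £13,420 = £134,200
Per-day component: £91,280 + £134,200 = £225,480
Base plus per-day: £135,350 + £225,480 = £360,830
Enhancement: 80% of £360,830 = £288,664
Enhanced fine: £360,830 + £288,664 = £649,494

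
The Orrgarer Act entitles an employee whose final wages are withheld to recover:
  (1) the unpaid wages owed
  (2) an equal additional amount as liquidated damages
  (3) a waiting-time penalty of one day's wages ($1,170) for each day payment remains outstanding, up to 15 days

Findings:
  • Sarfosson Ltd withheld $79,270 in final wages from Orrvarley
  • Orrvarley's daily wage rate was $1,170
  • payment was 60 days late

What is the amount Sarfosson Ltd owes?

$176,090

Liquidated damages (equal amount): $79,270
Penalty days: min(60, 15) = 15
Waiting-time penalty: 15 × $1,170 = $17,550
Total award: $79,270 + $79,270 + $17,550 = $176,090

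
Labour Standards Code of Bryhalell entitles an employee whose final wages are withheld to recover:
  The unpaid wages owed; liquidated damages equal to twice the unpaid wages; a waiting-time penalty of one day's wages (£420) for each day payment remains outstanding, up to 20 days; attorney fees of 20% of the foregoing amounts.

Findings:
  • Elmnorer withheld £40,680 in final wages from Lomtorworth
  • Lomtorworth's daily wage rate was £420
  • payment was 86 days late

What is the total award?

Doubled: 2 × £40,680 = £81,360
Penalty days: min(86, 20) = 20
Waiting-time penalty: 20 × £420 = £8,400
Subtotal: £40,680 + £81,360 + £8,400 = £130,440
Attorney fees: 20% of £130,440 = £26,088
Total award: £130,440 + £26,088 = £156,528

Total award: £156,528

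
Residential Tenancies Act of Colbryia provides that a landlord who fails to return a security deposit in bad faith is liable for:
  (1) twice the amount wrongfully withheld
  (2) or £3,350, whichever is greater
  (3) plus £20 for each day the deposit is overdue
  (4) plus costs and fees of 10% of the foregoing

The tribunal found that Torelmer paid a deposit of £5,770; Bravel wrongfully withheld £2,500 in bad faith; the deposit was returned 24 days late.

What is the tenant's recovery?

Doubled: 2 × £2,500 = £5,000
Minimum £3,350: £5,000 meets the minimum, no increase.
Late-return penalty: 24 × £20 = £480
Damages plus late penalty: £5,000 + £480 = £5,480
Costs and fees: 10% of £5,480 = £548
Total recovery: £5,480 + £548 = £6,028

£6,028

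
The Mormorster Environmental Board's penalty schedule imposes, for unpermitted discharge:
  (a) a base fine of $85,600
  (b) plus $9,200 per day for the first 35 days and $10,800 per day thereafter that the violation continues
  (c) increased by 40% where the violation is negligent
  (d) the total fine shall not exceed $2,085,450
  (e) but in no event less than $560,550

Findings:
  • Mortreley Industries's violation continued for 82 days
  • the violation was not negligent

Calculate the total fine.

First 35 days: 35 × $9,200 = $322,000
Remaining days: (82 − 35) × $10,800 = $507,600
Per-day component: $322,000 + $507,600 = $829,600
Base plus per-day: $85,600 + $829,600 = $915,200
The violation was not negligent: no 40% increase.
Cap at $2,085,450: $915,200 is within the cap, no reduction.
Minimum $560,550: $915,200 meets the minimum, no increase.

$915,200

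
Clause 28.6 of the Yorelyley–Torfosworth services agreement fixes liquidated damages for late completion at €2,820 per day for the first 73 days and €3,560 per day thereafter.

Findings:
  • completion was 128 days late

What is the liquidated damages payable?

First 73 days: 73 × €2,820 = €205,860
Remaining days: (128 − 73) × €3,560 = €195,800
Accrued per-day damages: €205,860 + €195,800 = €401,660

€401,660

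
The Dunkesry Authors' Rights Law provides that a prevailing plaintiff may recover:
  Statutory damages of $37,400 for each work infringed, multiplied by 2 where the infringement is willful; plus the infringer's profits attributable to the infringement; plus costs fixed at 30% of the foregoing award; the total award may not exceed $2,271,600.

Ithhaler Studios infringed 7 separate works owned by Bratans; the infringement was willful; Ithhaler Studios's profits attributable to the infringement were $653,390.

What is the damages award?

Statutory damages: 7 × $37,400 = $261,800
Doubled: 2 × $261,800 = $523,600
Combined award: $523,600 + $653,390 = $1,176,990
Costs: 30% of $1,176,990 = $353,097
Award plus costs: $1,176,990 + $353,097 = $1,530,087
Cap at $2,271,600: $1,530,087 is within the cap, no reduction.

$1,530,087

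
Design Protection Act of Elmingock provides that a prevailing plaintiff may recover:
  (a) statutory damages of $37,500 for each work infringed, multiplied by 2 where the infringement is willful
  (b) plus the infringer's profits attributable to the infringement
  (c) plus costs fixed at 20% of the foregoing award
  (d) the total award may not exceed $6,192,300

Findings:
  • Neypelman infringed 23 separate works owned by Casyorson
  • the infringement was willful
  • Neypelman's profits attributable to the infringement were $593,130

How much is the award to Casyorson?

Statutory damages: 23 × $37,500 = $862,500
Doubled: 2 × $862,500 = $1,725,000
Combined award: $1,725,000 + $593,130 = $2,318,130
Costs: 20% of $2,318,130 = $463,626
Award plus costs: $2,318,130 + $463,626 = $2,781,756
Cap at $6,192,300: $2,781,756 is within the cap, no reduction.

$2,781,756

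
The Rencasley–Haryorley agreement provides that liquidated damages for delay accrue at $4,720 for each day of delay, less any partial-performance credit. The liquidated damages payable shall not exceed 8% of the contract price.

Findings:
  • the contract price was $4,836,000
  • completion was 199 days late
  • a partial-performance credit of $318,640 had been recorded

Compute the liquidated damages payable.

Per-day damages: 199 × $4,720 = $939,280
Less partial-performance credit: $939,280 − $318,640 = $620,640
Cap: 8% of $4,836,000 = $386,880
Cap at $386,880: $620,640 exceeds the cap → $386,880

$386,880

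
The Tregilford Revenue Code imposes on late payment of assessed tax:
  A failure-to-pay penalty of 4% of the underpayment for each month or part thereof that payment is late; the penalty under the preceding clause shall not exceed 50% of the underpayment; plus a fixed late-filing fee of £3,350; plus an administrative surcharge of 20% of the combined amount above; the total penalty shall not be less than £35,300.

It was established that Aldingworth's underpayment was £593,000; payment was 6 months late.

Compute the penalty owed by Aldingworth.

£174,804

Accrued rate: 4% × 6 = 24%, capped at 50% → 24%
Failure-to-pay penalty: 24% of £593,000 = £142,320
Penalty before surcharge: £142,320 + £3,350 = £145,670
Administrative surcharge: 20% of £145,670 = £29,134
Total penalty: £145,670 + £29,134 = £174,804
Minimum £35,300: £174,804 meets the minimum, no increase.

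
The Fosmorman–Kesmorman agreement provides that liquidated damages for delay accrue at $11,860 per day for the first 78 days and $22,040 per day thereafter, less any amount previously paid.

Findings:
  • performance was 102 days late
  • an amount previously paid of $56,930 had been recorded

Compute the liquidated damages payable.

$1,397,110

First 78 days: 78 × $11,860 = $925,080
Remaining days: (102 − 78) × $22,040 = $528,960
Accrued per-day damages: $925,080 + $528,960 = $1,454,040
Less amount previously paid: $1,454,040 − $56,930 = $1,397,110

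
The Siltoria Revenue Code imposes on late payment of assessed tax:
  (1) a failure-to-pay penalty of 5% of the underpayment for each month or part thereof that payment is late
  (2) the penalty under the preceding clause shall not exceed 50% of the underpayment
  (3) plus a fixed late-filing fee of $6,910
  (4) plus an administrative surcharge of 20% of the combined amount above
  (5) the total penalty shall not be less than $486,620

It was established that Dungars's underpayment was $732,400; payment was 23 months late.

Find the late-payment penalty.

Accrued rate: 5% × 23 = 115%, capped at 50% → 50%
Failure-to-pay penalty: 50% of $732,400 = $366,200
Penalty before surcharge: $366,200 + $6,910 = $373,110
Administrative surcharge: 20% of $373,110 = $74,622
Total penalty: $373,110 + $74,622 = $447,732
Minimum $486,620: $447,732 is below the minimum → $486,620

$486,620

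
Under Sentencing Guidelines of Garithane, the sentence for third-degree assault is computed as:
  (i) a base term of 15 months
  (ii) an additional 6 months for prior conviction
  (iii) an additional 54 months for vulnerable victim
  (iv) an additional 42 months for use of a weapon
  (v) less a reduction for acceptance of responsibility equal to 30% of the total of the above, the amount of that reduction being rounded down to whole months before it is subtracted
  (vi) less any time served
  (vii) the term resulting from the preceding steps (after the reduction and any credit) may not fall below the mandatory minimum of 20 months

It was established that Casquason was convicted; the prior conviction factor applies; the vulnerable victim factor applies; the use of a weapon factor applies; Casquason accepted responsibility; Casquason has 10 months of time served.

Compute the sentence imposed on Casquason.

Prior conviction enhancement: +6 months
Vulnerable victim enhancement: +54 months
Use of a weapon enhancement: +42 months
Adjusted term: 15 months + 6 months + 54 months + 42 months = 117 months
Acceptance of responsibility reduction: 30% of 117 months = 35 months (rounded down)
After reduction: 117 − 35 = 82 months
Less time served: 82 months − 10 months = 72 months
Minimum 20 months: 72 months meets the minimum, no increase.

72 months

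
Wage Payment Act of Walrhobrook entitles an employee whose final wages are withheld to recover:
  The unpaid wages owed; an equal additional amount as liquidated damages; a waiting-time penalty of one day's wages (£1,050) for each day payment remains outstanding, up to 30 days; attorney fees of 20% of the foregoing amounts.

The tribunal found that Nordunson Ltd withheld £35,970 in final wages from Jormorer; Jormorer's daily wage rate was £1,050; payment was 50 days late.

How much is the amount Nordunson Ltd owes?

Liquidated damages (equal amount): £35,970
Penalty days: min(50, 30) = 30
Waiting-time penalty: 30 × £1,050 = £31,500
Subtotal: £35,970 + £35,970 + £31,500 = £103,440
Attorney fees: 20% of £103,440 = £20,688
Total award: £103,440 + £20,688 = £124,128

Total award: £124,128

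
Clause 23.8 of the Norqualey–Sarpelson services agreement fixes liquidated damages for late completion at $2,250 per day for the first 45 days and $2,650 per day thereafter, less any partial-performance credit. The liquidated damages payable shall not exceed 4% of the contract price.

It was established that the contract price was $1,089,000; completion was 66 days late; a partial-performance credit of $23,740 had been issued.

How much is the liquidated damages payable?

First 45 days: 45 × $2,250 = $101,250
Remaining days: (66 − 45) × $2,650 = $55,650
Accrued per-day damages: $101,250 + $55,650 = $156,900
Less partial-performance credit: $156,900 − $23,740 = $133,160
Cap: 4% of $1,089,000 = $43,560
Cap at $43,560: $133,160 exceeds the cap → $43,560

$43,560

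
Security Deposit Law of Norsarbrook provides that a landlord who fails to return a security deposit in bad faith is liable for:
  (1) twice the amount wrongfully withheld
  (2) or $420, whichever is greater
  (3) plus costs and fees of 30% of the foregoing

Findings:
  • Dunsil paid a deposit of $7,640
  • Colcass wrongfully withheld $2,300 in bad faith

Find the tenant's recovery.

$5,980

Doubled: 2 × $2,300 = $4,600
Minimum $420: $4,600 meets the minimum, no increase.
Costs and fees: 30% of $4,600 = $1,380
Total recovery: $4,600 + $1,380 = $5,980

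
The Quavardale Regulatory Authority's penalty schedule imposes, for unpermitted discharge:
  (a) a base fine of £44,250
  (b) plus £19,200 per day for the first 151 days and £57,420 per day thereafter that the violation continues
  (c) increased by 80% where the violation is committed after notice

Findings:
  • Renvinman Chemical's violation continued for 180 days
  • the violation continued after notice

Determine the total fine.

First 151 days: 151 × £19,200 = £2,899,200
Remaining days: (180 − 151) × £57,420 = £1,665,180
Per-day component: £2,899,200 + £1,665,180 = £4,564,380
Base plus per-day: £44,250 + £4,564,380 = £4,608,630
Enhancement: 80% of £4,608,630 = £3,686,904
Enhanced fine: £4,608,630 + £3,686,904 = £8,295,534

£8,295,534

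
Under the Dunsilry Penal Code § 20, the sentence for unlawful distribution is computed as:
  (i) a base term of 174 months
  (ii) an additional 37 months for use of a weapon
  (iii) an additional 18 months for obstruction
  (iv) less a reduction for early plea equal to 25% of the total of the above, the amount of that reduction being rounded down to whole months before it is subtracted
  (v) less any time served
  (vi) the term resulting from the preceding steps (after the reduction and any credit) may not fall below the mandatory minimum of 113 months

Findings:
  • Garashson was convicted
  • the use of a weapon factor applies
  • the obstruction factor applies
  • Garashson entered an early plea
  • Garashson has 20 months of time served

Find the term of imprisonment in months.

Sentence: 152 months

Use of a weapon enhancement: +37 months
Obstruction enhancement: +18 months
Adjusted term: 174 months + 37 months + 18 months = 229 months
Early plea reduction: 25% of 229 months = 57 months (rounded down)
After reduction: 229 − 57 = 172 months
Less time served: 172 months − 20 months = 152 months
Minimum 113 months: 152 months meets the minimum, no increase.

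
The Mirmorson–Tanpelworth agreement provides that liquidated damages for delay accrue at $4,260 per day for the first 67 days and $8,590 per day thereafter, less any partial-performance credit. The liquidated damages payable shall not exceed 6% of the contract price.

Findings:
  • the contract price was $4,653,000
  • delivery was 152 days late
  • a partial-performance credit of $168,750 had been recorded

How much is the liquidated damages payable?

First 67 days: 67 × $4,260 = $285,420
Remaining days: (152 − 67) × $8,590 = $730,150
Accrued per-day damages: $285,420 + $730,150 = $1,015,570
Less partial-performance credit: $1,015,570 − $168,750 = $846,820
Cap: 6% of $4,653,000 = $279,180
Cap at $279,180: $846,820 exceeds the cap → $279,180

Liquidated damages: $279,180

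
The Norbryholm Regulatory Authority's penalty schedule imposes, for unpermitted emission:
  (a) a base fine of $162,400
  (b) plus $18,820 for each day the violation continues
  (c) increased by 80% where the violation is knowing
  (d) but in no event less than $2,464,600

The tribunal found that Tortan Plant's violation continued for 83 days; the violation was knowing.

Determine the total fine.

Per-day component: 83 × $18,820 = $1,562,060
Base plus per-day: $162,400 + $1,562,060 = $1,724,460
Enhancement: 80% of $1,724,460 = $1,379,568
Enhanced fine: $1,724,460 + $1,379,568 = $3,104,028
Minimum $2,464,600: $3,104,028 meets the minimum, no increase.

$3,104,028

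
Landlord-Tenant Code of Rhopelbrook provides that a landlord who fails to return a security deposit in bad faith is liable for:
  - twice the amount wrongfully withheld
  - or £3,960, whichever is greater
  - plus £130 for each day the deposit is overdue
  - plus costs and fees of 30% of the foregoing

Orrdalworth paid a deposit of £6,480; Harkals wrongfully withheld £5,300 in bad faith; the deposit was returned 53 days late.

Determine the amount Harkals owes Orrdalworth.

Doubled: 2 × £5,300 = £10,600
Minimum £3,960: £10,600 meets the minimum, no increase.
Late-return penalty: 53 × £130 = £6,890
Damages plus late penalty: £10,600 + £6,890 = £17,490
Costs and fees: 30% of £17,490 = £5,247
Total recovery: £17,490 + £5,247 = £22,737

£22,737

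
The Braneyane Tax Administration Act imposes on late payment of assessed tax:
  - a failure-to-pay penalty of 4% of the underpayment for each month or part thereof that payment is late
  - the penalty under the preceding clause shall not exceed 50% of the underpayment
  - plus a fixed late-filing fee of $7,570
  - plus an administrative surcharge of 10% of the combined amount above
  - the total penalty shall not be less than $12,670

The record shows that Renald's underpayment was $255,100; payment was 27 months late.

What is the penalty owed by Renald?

$148,632

Accrued rate: 4% × 27 = 108%, capped at 50% → 50%
Failure-to-pay penalty: 50% of $255,100 = $127,550
Penalty before surcharge: $127,550 + $7,570 = $135,120
Administrative surcharge: 10% of $135,120 = $13,512
Total penalty: $135,120 + $13,512 = $148,632
Minimum $12,670: $148,632 meets the minimum, no increase.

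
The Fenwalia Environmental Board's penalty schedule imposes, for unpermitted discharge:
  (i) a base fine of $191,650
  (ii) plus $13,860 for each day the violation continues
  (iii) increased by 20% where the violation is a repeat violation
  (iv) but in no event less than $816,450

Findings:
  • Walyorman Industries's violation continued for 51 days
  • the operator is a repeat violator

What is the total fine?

Per-day component: 51 × $13,860 = $706,860
Base plus per-day: $191,650 + $706,860 = $898,510
Enhancement: 20% of $898,510 = $179,702
Enhanced fine: $898,510 + $179,702 = $1,078,212
Minimum $816,450: $1,078,212 meets the minimum, no increase.

Civil penalty: $1,078,212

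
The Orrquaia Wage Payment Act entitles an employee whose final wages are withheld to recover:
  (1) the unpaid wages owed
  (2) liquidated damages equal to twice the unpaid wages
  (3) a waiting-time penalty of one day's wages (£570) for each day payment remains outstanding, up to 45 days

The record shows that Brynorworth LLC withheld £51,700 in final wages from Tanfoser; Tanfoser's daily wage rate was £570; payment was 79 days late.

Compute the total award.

Doubled: 2 × £51,700 = £103,400
Penalty days: min(79, 45) = 45
Waiting-time penalty: 45 × £570 = £25,650
Total award: £51,700 + £103,400 + £25,650 = £180,750

£180,750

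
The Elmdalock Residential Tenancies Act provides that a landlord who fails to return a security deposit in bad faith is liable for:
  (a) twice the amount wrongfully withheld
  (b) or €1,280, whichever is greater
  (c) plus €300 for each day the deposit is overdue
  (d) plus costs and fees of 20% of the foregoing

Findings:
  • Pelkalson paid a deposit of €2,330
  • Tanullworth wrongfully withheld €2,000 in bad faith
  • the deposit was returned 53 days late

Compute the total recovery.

Doubled: 2 × €2,000 = €4,000
Minimum €1,280: €4,000 meets the minimum, no increase.
Late-return penalty: 53 × €300 = €15,900
Damages plus late penalty: €4,000 + €15,900 = €19,900
Costs and fees: 20% of €19,900 = €3,980
Total recovery: €19,900 + €3,980 = €23,880

€23,880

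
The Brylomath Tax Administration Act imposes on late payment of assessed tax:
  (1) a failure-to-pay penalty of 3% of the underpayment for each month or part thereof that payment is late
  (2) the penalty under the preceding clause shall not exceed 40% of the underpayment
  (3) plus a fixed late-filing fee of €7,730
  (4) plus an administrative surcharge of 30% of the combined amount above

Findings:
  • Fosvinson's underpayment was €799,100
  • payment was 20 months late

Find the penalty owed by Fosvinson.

Accrued rate: 3% × 20 = 60%, capped at 40% → 40%
Failure-to-pay penalty: 40% of €799,100 = €319,640
Penalty before surcharge: €319,640 + €7,730 = €327,370
Administrative surcharge: 30% of €327,370 = €98,211
Total penalty: €327,370 + €98,211 = €425,581

€425,581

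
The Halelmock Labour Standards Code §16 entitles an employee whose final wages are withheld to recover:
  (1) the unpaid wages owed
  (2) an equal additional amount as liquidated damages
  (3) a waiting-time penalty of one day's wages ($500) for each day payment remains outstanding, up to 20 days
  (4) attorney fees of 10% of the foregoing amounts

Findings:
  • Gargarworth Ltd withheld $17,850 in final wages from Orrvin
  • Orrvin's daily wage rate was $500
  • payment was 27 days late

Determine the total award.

$50,270

Liquidated damages (equal amount): $17,850
Penalty days: min(27, 20) = 20
Waiting-time penalty: 20 × $500 = $10,000
Subtotal: $17,850 + $17,850 + $10,000 = $45,700
Attorney fees: 10% of $45,700 = $4,570
Total award: $45,700 + $4,570 = $50,270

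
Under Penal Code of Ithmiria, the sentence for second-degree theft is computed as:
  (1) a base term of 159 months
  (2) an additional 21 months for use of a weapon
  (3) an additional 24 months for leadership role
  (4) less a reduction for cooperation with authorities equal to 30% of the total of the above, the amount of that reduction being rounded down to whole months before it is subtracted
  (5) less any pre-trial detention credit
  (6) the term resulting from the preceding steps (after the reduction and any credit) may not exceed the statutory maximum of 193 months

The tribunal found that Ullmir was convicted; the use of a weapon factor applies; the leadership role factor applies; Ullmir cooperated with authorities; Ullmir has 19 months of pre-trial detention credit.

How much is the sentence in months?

124 months

Use of a weapon enhancement: +21 months
Leadership role enhancement: +24 months
Adjusted term: 159 months + 21 months + 24 months = 204 months
Cooperation with authorities reduction: 30% of 204 months = 61 months (rounded down)
After reduction: 204 − 61 = 143 months
Less pre-trial detention credit: 143 months − 19 months = 124 months
Cap at 193 months: 124 months is within the cap, no reduction.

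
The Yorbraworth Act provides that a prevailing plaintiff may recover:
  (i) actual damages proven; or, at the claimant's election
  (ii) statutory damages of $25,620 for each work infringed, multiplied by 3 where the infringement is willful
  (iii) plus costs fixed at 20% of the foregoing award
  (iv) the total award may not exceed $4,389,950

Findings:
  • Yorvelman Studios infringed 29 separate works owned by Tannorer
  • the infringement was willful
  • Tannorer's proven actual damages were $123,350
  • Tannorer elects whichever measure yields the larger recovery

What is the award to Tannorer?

Statutory damages: 29 × $25,620 = $742,980
Trebled: 3 × $742,980 = $2,228,940
Greater of actual damages ($123,350) or enhanced statutory damages ($2,228,940): $2,228,940
Costs: 20% of $2,228,940 = $445,788
Award plus costs: $2,228,940 + $445,788 = $2,674,728
Cap at $4,389,950: $2,674,728 is within the cap, no reduction.

Award: $2,674,728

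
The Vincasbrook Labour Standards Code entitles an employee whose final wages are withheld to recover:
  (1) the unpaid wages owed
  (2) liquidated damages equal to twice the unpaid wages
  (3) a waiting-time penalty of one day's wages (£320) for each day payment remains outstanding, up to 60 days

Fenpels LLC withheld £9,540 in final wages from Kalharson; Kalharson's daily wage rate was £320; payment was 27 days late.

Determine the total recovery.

Doubled: 2 × £9,540 = £19,080
Penalty days: min(27, 60) = 27
Waiting-time penalty: 27 × £320 = £8,640
Total award: £9,540 + £19,080 + £8,640 = £37,260

Total award: £37,260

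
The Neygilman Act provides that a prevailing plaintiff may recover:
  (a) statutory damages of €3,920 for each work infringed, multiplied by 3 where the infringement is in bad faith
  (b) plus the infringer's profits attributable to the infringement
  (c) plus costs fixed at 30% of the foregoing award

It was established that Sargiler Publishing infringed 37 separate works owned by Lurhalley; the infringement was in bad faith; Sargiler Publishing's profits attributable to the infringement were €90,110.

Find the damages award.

€682,799

Statutory damages: 37 × €3,920 = €145,040
Trebled: 3 × €145,040 = €435,120
Combined award: €435,120 + €90,110 = €525,230
Costs: 30% of €525,230 = €157,569
Award plus costs: €525,230 + €157,569 = €682,799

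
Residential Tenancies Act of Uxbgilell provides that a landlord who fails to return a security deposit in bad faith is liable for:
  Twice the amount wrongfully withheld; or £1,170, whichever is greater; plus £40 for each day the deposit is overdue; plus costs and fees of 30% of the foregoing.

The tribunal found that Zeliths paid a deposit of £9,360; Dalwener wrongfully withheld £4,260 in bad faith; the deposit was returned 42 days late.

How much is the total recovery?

Doubled: 2 × £4,260 = £8,520
Minimum £1,170: £8,520 meets the minimum, no increase.
Late-return penalty: 42 × £40 = £1,680
Damages plus late penalty: £8,520 + £1,680 = £10,200
Costs and fees: 30% of £10,200 = £3,060
Total recovery: £10,200 + £3,060 = £13,260

£13,260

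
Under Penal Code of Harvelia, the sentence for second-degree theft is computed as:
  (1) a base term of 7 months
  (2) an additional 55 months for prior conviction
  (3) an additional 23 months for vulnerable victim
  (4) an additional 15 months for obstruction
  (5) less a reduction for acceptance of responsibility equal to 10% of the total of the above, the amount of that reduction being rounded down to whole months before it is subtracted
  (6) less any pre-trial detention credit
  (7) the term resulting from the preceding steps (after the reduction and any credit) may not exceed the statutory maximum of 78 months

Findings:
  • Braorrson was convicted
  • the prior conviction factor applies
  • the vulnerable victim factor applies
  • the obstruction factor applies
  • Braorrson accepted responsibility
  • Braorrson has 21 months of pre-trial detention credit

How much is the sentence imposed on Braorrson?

Prior conviction enhancement: +55 months
Vulnerable victim enhancement: +23 months
Obstruction enhancement: +15 months
Adjusted term: 7 months + 55 months + 23 months + 15 months = 100 months
Acceptance of responsibility reduction: 10% of 100 months = 10 months (rounded down)
After reduction: 100 − 10 = 90 months
Less pre-trial detention credit: 90 months − 21 months = 69 months
Cap at 78 months: 69 months is within the cap, no reduction.

69 months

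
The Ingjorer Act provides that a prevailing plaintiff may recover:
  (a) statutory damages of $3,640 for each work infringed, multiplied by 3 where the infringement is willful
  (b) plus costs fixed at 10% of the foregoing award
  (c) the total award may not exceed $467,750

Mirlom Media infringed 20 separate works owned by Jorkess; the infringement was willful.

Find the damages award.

$240,240

Statutory damages: 20 × $3,640 = $72,800
Trebled: 3 × $72,800 = $218,400
Costs: 10% of $218,400 = $21,840
Award plus costs: $218,400 + $21,840 = $240,240
Cap at $467,750: $240,240 is within the cap, no reduction.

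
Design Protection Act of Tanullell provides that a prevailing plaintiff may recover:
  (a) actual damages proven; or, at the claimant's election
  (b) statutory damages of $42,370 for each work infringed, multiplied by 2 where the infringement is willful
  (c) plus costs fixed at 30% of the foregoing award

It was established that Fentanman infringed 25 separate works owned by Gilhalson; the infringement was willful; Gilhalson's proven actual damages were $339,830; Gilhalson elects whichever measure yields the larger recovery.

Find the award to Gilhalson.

$2,754,050

Statutory damages: 25 × $42,370 = $1,059,250
Doubled: 2 × $1,059,250 = $2,118,500
Greater of actual damages ($339,830) or enhanced statutory damages ($2,118,500): $2,118,500
Costs: 30% of $2,118,500 = $635,550
Award plus costs: $2,118,500 + $635,550 = $2,754,050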